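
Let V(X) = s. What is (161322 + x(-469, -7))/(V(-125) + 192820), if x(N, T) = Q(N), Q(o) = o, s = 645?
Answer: 160853/193465 ≈ 0.83143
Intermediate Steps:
x(N, T) = N
V(X) = 645
(161322 + x(-469, -7))/(V(-125) + 192820) = (161322 - 469)/(645 + 192820) = 160853/193465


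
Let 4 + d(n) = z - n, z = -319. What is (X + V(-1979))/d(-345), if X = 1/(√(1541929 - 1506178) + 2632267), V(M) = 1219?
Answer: 8446243191825089/152434249517836 - √35751/152434249517836 ≈ 55.409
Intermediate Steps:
d(n) = -323 - n (d(n) = -4 + (-319 - n) = -323 - n)
X = 1/(2632267 + √35751) (X = 1/(√35751 + 2632267) = 1/(2632267 + √35751) ≈ 3.7987e-7)
(X + V(-1979))/d(-345) = ((2632267/6928829523538 - √35751/6928829523538) + 1219)/(-323 - 1*(-345)) = (8446243191825089/6928829523538 - √35751/6928829523538)/(-323 + 345) = (8446243191825089/6928829523538 - √35751/6928829523538)/22 = (8446243191825089/6928829523538 - √35751/6928829523538)*(1/22) = 8446243191825089/152434249517836 - √35751/152434249517836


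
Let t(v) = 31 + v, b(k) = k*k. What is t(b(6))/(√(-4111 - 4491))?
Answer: -67*I*√8602/8602 ≈ -0.7224*I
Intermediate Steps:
b(k) = k²
t(b(6))/(√(-4111 - 4491)) = (31 + 6²)/(√(-4111 - 4491)) = (31 + 36)/(√(-8602)) = 67/((I*√8602)) = 67*(-I*√8602/8602) = -67*I*√8602/8602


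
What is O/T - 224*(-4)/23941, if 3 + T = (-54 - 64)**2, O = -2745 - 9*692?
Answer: -202349377/333282661 ≈ -0.60714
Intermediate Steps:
O = -8973 (O = -2745 - 6228 = -8973)
T = 13921 (T = -3 + (-54 - 64)**2 = -3 + (-118)**2 = -3 + 13924 = 13921)
O/T - 224*(-4)/23941 = -8973/13921 - 224*(-4)/23941 = -8973*1/13921 + 896*(1/23941) = -8973/13921 + 896/23941 = -202349377/333282661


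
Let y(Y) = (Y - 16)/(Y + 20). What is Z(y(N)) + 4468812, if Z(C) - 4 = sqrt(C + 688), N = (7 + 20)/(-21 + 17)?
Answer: 4468816 + sqrt(1927769)/53 ≈ 4.4688e+6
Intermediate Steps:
N = -27/4 (N = 27/(-4) = 27*(-1/4) = -27/4 ≈ -6.7500)
y(Y) = (-16 + Y)/(20 + Y)
Z(C) = 4 + sqrt(688 + C) (Z(C) = 4 + sqrt(C + 688) = 4 + sqrt(688 + C))
Z(y(N)) + 4468812 = (4 + sqrt(688 + (-16 - 27/4)/(20 - 27/4))) + 4468812 = (4 + sqrt(688 - 91/4/(53/4))) + 4468812 = (4 + sqrt(688 + (4/53)*(-91/4))) + 4468812 = (4 + sqrt(688 - 91/53)) + 4468812 = (4 + sqrt(36373/53)) + 4468812 = (4 + sqrt(1927769)/53) + 4468812 = 4468816 + sqrt(1927769)/53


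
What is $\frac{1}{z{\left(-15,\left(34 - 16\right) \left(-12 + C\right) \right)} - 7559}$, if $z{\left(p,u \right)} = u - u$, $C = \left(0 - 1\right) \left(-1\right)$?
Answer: $- \frac{1}{7559} \approx -0.00013229$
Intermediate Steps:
$C = 1$ ($C = \left(-1\right) \left(-1\right) = 1$)
$z{\left(p,u \right)} = 0$
$\frac{1}{z{\left(-15,\left(34 - 16\right) \left(-12 + C\right) \right)} - 7559} = \frac{1}{0 - 7559} = \frac{1}{-7559} = - \frac{1}{7559}$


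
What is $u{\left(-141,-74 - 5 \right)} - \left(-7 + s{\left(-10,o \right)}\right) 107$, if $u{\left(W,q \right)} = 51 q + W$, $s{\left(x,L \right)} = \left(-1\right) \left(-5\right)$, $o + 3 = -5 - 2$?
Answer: $-3956$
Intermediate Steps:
$o = -10$ ($o = -3 - 7 = -10$)
$s{\left(x,L \right)} = 5$
$u{\left(W,q \right)} = W + 51 q$
$u{\left(-141,-74 - 5 \right)} - \left(-7 + s{\left(-10,o \right)}\right) 107 = \left(-141 + 51 \left(-74 - 5\right)\right) - \left(-7 + 5\right) 107 = \left(-141 + 51 \left(-74 - 5\right)\right) - \left(-2\right) 107 = \left(-141 + 51 \left(-79\right)\right) - -214 = \left(-141 - 4029\right) + 214 = -4170 + 214 = -3956$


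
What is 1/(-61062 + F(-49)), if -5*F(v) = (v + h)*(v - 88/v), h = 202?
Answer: -245/14606301 ≈ -1.6774e-5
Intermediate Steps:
F(v) = -(202 + v)*(v - 88/v)/5 (F(v) = -(v + 202)*(v - 88/v)/5 = -(202 + v)*(v - 88/v)/5)
1/(-61062 + F(-49)) = 1/(-61062 + (1/5)*(17776 - 1*(-49)*(-88 + (-49)**2 + 202*(-49)))/(-49)) = 1/(-61062 + (1/5)*(-1/49)*(17776 - 1*(-49)*(-88 + 2401 - 9898))) = 1/(-61062 + (1/5)*(-1/49)*(17776 - 1*(-49)*(-7585))) = 1/(-61062 + (1/5)*(-1/49)*(17776 - 371665)) = 1/(-61062 + (1/5)*(-1/49)*(-353889)) = 1/(-61062 + 353889/245) = 1/(-14606301/245) = -245/14606301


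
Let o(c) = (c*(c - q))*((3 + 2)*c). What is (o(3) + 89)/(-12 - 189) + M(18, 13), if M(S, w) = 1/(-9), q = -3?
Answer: -1144/603 ≈ -1.8972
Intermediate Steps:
o(c) = 5*c**2*(3 + c) (o(c) = (c*(c - 1*(-3)))*((3 + 2)*c) = (c*(c + 3))*(5*c) = (c*(3 + c))*(5*c) = 5*c**2*(3 + c))
M(S, w) = -1/9
(o(3) + 89)/(-12 - 189) + M(18, 13) = (5*3**2*(3 + 3) + 89)/(-12 - 189) - 1/9 = (5*9*6 + 89)/(-201) - 1/9 = (270 + 89)*(-1/201) - 1/9 = 359*(-1/201) - 1/9 = -359/201 - 1/9 = -1144/603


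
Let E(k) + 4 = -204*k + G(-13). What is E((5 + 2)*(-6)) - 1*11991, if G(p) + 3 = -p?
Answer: -3417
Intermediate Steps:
G(p) = -3 - p
E(k) = 6 - 204*k (E(k) = -4 + (-204*k + (-3 - 1*(-13))) = -4 + (-204*k + (-3 + 13)) = -4 + (-204*k + 10) = -4 + (10 - 204*k) = 6 - 204*k)
E((5 + 2)*(-6)) - 1*11991 = (6 - 204*(5 + 2)*(-6)) - 1*11991 = (6 - 1428*(-6)) - 11991 = (6 - 204*(-42)) - 11991 = (6 + 8568) - 11991 = 8574 - 11991 = -3417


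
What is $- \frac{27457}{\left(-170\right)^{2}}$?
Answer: $- \frac{27457}{28900} \approx -0.95007$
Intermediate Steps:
$- \frac{27457}{\left(-170\right)^{2}} = - \frac{27457}{28900}$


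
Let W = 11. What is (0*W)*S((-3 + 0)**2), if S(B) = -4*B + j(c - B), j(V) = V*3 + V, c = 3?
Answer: 0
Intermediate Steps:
j(V) = 4*V (j(V) = 3*V + V = 4*V)
S(B) = 12 - 8*B (S(B) = -4*B + 4*(3 - B) = -4*B + (12 - 4*B) = 12 - 8*B)
(0*W)*S((-3 + 0)**2) = (0*11)*(12 - 8*(-3 + 0)**2) = 0*(12 - 8*(-3)**2) = 0*(12 - 8*9) = 0*(12 - 72) = 0*(-60) = 0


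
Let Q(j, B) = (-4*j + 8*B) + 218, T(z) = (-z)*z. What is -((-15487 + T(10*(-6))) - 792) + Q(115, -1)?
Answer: 19629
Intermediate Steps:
T(z) = -z²
Q(j, B) = 218 - 4*j + 8*B
-((-15487 + T(10*(-6))) - 792) + Q(115, -1) = -((-15487 - (10*(-6))²) - 792) + (218 - 4*115 + 8*(-1)) = -((-15487 - 1*(-60)²) - 792) + (218 - 460 - 8) = -((-15487 - 1*3600) - 792) - 250 = -((-15487 - 3600) - 792) - 250 = -(-19087 - 792) - 250 = -1*(-19879) - 250 = 19879 - 250 = 19629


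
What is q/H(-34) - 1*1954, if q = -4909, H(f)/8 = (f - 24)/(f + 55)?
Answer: -803567/464 ≈ -1731.8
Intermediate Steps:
H(f) = 8*(-24 + f)/(55 + f) (H(f) = 8*((f - 24)/(f + 55)) = 8*((-24 + f)/(55 + f)) = 8*(-24 + f)/(55 + f))
q/H(-34) - 1*1954 = -4909*(55 - 34)/(8*(-24 - 34)) - 1*1954 = -4909/(8*(-58)/21) - 1954 = -4909/(8*(1/21)*(-58)) - 1954 = -4909/(-464/21) - 1954 = -4909*(-21/464) - 1954 = 103089/464 - 1954 = -803567/464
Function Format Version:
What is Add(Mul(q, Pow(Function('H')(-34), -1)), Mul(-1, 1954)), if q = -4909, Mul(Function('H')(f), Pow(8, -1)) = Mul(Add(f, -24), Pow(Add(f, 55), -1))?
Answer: Rational(-803567, 464) ≈ -1731.8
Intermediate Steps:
Function('H')(f) = Mul(8, Pow(Add(55, f), -1), Add(-24, f)) (Function('H')(f) = Mul(8, Mul(Add(f, -24), Pow(Add(f, 55), -1))) = Mul(8, Mul(Add(-24, f), Pow(Add(55, f), -1))) = Mul(8, Mul(Pow(Add(55, f), -1), Add(-24, f))) = Mul(8, Pow(Add(55, f), -1), Add(-24, f)))
Add(Mul(q, Pow(Function('H')(-34), -1)), Mul(-1, 1954)) = Add(Mul(-4909, Pow(Mul(8, Pow(Add(55, -34), -1), Add(-24, -34)), -1)), Mul(-1, 1954)) = Add(Mul(-4909, Pow(Mul(8, Pow(21, -1), -58), -1)), -1954) = Add(Mul(-4909, Pow(Mul(8, Rational(1, 21), -58), -1)), -1954) = Add(Mul(-4909, Pow(Rational(-464, 21), -1)), -1954) = Add(Mul(-4909, Rational(-21, 464)), -1954) = Add(Rational(103089, 464), -1954) = Rational(-803567, 464)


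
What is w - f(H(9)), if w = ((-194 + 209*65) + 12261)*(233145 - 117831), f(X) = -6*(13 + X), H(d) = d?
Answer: 2958034860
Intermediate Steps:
f(X) = -78 - 6*X
w = 2958034728 (w = ((-194 + 13585) + 12261)*115314 = (13391 + 12261)*115314 = 25652*115314 = 2958034728)
w - f(H(9)) = 2958034728 - (-78 - 6*9) = 2958034728 - (-78 - 54) = 2958034728 - 1*(-132) = 2958034728 + 132 = 2958034860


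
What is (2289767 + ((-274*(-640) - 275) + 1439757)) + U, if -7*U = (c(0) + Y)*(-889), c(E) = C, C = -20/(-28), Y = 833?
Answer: 28073435/7 ≈ 4.0105e+6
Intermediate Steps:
C = 5/7 (C = -20*(-1/28) = 5/7 ≈ 0.71429)
c(E) = 5/7
U = 741172/7 (U = -(5/7 + 833)*(-889)/7 = -5836*(-889)/49 = -⅐*(-741172) = 741172/7 ≈ 1.0588e+5)
(2289767 + ((-274*(-640) - 275) + 1439757)) + U = (2289767 + ((-274*(-640) - 275) + 1439757)) + 741172/7 = (2289767 + ((175360 - 275) + 1439757)) + 741172/7 = (2289767 + (175085 + 1439757)) + 741172/7 = (2289767 + 1614842) + 741172/7 = 3904609 + 741172/7 = 28073435/7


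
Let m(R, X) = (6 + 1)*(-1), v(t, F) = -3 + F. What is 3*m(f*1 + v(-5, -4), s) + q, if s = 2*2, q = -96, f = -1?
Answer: -117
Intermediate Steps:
s = 4
m(R, X) = -7 (m(R, X) = 7*(-1) = -7)
3*m(f*1 + v(-5, -4), s) + q = 3*(-7) - 96 = -21 - 96 = -117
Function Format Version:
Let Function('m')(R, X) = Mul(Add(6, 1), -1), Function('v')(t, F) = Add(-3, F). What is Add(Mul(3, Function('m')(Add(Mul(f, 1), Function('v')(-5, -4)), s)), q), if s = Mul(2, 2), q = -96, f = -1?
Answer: -117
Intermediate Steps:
s = 4
Function('m')(R, X) = -7 (Function('m')(R, X) = Mul(7, -1) = -7)
Add(Mul(3, Function('m')(Add(Mul(f, 1), Function('v')(-5, -4)), s)), q) = Add(Mul(3, -7), -96) = Add(-21, -96) = -117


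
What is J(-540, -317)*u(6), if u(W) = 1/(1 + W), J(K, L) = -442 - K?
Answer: 14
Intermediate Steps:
J(-540, -317)*u(6) = (-442 - 1*(-540))/(1 + 6) = (-442 + 540)/7 = 98*(⅐) = 14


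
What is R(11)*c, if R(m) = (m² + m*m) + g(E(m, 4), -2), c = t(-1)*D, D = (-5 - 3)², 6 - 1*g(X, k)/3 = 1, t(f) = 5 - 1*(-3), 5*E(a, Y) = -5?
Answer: 131584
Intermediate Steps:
E(a, Y) = -1 (E(a, Y) = (⅕)*(-5) = -1)
t(f) = 8 (t(f) = 5 + 3 = 8)
g(X, k) = 15 (g(X, k) = 18 - 3*1 = 18 - 3 = 15)
D = 64 (D = (-8)² = 64)
c = 512 (c = 8*64 = 512)
R(m) = 15 + 2*m² (R(m) = (m² + m*m) + 15 = (m² + m²) + 15 = 2*m² + 15 = 15 + 2*m²)
R(11)*c = (15 + 2*11²)*512 = (15 + 2*121)*512 = (15 + 242)*512 = 257*512 = 131584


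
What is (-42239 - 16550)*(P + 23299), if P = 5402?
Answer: -1687303089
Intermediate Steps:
(-42239 - 16550)*(P + 23299) = (-42239 - 16550)*(5402 + 23299) = -58789*28701 = -1687303089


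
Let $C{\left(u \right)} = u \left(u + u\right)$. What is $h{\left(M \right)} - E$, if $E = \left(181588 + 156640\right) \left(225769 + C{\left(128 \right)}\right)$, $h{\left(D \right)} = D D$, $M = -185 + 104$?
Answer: $-87444445875$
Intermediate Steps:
$C{\left(u \right)} = 2 u^{2}$ ($C{\left(u \right)} = u 2 u = 2 u^{2}$)
$M = -81$
$h{\left(D \right)} = D^{2}$
$E = 87444452436$ ($E = \left(181588 + 156640\right) \left(225769 + 2 \cdot 128^{2}\right) = 338228 \left(225769 + 2 \cdot 16384\right) = 338228 \left(225769 + 32768\right) = 338228 \cdot 258537 = 87444452436$)
$h{\left(M \right)} - E = \left(-81\right)^{2} - 87444452436 = 6561 - 87444452436 = -87444445875$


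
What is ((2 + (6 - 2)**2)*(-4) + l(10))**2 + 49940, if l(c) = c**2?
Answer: 50724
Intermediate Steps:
((2 + (6 - 2)**2)*(-4) + l(10))**2 + 49940 = ((2 + (6 - 2)**2)*(-4) + 10**2)**2 + 49940 = ((2 + 4**2)*(-4) + 100)**2 + 49940 = ((2 + 16)*(-4) + 100)**2 + 49940 = (18*(-4) + 100)**2 + 49940 = (-72 + 100)**2 + 49940 = 28**2 + 49940 = 784 + 49940 = 50724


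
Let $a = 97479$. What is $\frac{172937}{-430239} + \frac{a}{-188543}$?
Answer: $- \frac{74545328272}{81118551777} \approx -0.91897$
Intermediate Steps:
$\frac{172937}{-430239} + \frac{a}{-188543} = \frac{172937}{-430239} + \frac{97479}{-188543} = 172937 \left(- \frac{1}{430239}\right) + 97479 \left(- \frac{1}{188543}\right) = - \frac{172937}{430239} - \frac{97479}{188543} = - \frac{74545328272}{81118551777}$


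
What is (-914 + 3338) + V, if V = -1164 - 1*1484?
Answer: -224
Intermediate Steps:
V = -2648 (V = -1164 - 1484 = -2648)
(-914 + 3338) + V = (-914 + 3338) - 2648 = 2424 - 2648 = -224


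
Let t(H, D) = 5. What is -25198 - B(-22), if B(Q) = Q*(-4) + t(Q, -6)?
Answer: -25291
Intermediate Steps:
B(Q) = 5 - 4*Q (B(Q) = Q*(-4) + 5 = -4*Q + 5 = 5 - 4*Q)
-25198 - B(-22) = -25198 - (5 - 4*(-22)) = -25198 - (5 + 88) = -25198 - 1*93 = -25198 - 93 = -25291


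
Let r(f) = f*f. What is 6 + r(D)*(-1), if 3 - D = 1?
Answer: 2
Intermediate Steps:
D = 2 (D = 3 - 1*1 = 3 - 1 = 2)
r(f) = f²
6 + r(D)*(-1) = 6 + 2²*(-1) = 6 + 4*(-1) = 6 - 4 = 2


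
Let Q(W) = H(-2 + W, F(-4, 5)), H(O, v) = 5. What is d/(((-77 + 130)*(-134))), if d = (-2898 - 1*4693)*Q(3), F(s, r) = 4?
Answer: 37955/7102 ≈ 5.3443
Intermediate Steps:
Q(W) = 5
d = -37955 (d = (-2898 - 1*4693)*5 = (-2898 - 4693)*5 = -7591*5 = -37955)
d/(((-77 + 130)*(-134))) = -37955*(-1/(134*(-77 + 130))) = -37955/(53*(-134)) = -37955/(-7102) = -37955*(-1/7102) = 37955/7102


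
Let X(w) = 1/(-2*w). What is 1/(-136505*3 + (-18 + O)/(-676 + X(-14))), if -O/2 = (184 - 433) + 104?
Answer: -18927/7750898021 ≈ -2.4419e-6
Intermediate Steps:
X(w) = -1/(2*w)
O = 290 (O = -2*((184 - 433) + 104) = -2*(-249 + 104) = -2*(-145) = 290)
1/(-136505*3 + (-18 + O)/(-676 + X(-14))) = 1/(-136505*3 + (-18 + 290)/(-676 - ½/(-14))) = 1/(-409515 + 272/(-676 - ½*(-1/14))) = 1/(-409515 + 272/(-676 + 1/28)) = 1/(-409515 + 272/(-18927/28)) = 1/(-409515 + 272*(-28/18927)) = 1/(-409515 - 7616/18927) = 1/(-7750898021/18927) = -18927/7750898021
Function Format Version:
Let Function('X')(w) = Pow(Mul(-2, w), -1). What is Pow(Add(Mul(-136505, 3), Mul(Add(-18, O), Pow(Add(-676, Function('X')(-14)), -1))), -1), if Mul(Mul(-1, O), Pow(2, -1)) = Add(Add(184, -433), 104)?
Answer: Rational(-18927, 7750898021) ≈ -2.4419e-6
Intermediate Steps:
Function('X')(w) = Mul(Rational(-1, 2), Pow(w, -1))
O = 290 (O = Mul(-2, Add(Add(184, -433), 104)) = Mul(-2, Add(-249, 104)) = Mul(-2, -145) = 290)
Pow(Add(Mul(-136505, 3), Mul(Add(-18, O), Pow(Add(-676, Function('X')(-14)), -1))), -1) = Pow(Add(Mul(-136505, 3), Mul(Add(-18, 290), Pow(Add(-676, Mul(Rational(-1, 2), Pow(-14, -1))), -1))), -1) = Pow(Add(-409515, Mul(272, Pow(Add(-676, Mul(Rational(-1, 2), Rational(-1, 14))), -1))), -1) = Pow(Add(-409515, Mul(272, Pow(Add(-676, Rational(1, 28)), -1))), -1) = Pow(Add(-409515, Mul(272, Pow(Rational(-18927, 28), -1))), -1) = Pow(Add(-409515, Mul(272, Rational(-28, 18927))), -1) = Pow(Add(-409515, Rational(-7616, 18927)), -1) = Pow(Rational(-7750898021, 18927), -1) = Rational(-18927, 7750898021)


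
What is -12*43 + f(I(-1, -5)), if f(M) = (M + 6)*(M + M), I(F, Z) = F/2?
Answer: -1043/2 ≈ -521.50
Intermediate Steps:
I(F, Z) = F/2 (I(F, Z) = F*(½) = F/2)
f(M) = 2*M*(6 + M) (f(M) = (6 + M)*(2*M) = 2*M*(6 + M))
-12*43 + f(I(-1, -5)) = -12*43 + 2*((½)*(-1))*(6 + (½)*(-1)) = -516 + 2*(-½)*(6 - ½) = -516 + 2*(-½)*(11/2) = -516 - 11/2 = -1043/2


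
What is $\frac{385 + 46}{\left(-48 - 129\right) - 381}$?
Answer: $- \frac{431}{558} \approx -0.7724$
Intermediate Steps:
$\frac{385 + 46}{\left(-48 - 129\right) - 381} = \frac{431}{-177 - 381} = \frac{431}{-558} = 431 \left(- \frac{1}{558}\right) = - \frac{431}{558}$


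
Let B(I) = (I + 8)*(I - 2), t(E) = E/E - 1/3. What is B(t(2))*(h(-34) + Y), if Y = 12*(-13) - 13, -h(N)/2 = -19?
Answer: 13624/9 ≈ 1513.8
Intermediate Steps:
h(N) = 38 (h(N) = -2*(-19) = 38)
Y = -169 (Y = -156 - 13 = -169)
t(E) = ⅔ (t(E) = 1 - 1*⅓ = 1 - ⅓ = ⅔)
B(I) = (-2 + I)*(8 + I) (B(I) = (8 + I)*(-2 + I) = (-2 + I)*(8 + I))
B(t(2))*(h(-34) + Y) = (-16 + (⅔)² + 6*(⅔))*(38 - 169) = (-16 + 4/9 + 4)*(-131) = -104/9*(-131) = 13624/9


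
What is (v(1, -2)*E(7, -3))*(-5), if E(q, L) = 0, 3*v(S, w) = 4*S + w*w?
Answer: 0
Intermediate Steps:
v(S, w) = w²/3 + 4*S/3 (v(S, w) = (4*S + w*w)/3 = (4*S + w²)/3 = (w² + 4*S)/3 = w²/3 + 4*S/3)
(v(1, -2)*E(7, -3))*(-5) = (((⅓)*(-2)² + (4/3)*1)*0)*(-5) = (((⅓)*4 + 4/3)*0)*(-5) = ((4/3 + 4/3)*0)*(-5) = ((8/3)*0)*(-5) = 0*(-5) = 0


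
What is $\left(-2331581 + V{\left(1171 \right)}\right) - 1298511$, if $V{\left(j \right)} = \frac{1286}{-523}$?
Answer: $- \frac{1898539402}{523} \approx -3.6301 \cdot 10^{6}$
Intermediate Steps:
$V{\left(j \right)} = - \frac{1286}{523}$ ($V{\left(j \right)} = 1286 \left(- \frac{1}{523}\right) = - \frac{1286}{523}$)
$\left(-2331581 + V{\left(1171 \right)}\right) - 1298511 = \left(-2331581 - \frac{1286}{523}\right) - 1298511 = - \frac{1219418149}{523} - 1298511 = - \frac{1898539402}{523}$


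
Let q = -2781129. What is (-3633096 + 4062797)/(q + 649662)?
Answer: -429701/2131467 ≈ -0.20160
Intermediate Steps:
(-3633096 + 4062797)/(q + 649662) = (-3633096 + 4062797)/(-2781129 + 649662) = 429701/(-2131467) = 429701*(-1/2131467) = -429701/2131467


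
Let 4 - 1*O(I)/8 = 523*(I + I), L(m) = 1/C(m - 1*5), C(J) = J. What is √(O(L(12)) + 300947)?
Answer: 3*√1632155/7 ≈ 547.53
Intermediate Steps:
L(m) = 1/(-5 + m) (L(m) = 1/(m - 1*5) = 1/(m - 5) = 1/(-5 + m))
O(I) = 32 - 8368*I (O(I) = 32 - 4184*(I + I) = 32 - 4184*2*I = 32 - 8368*I)
√(O(L(12)) + 300947) = √((32 - 8368/(-5 + 12)) + 300947) = √((32 - 8368/7) + 300947) = √(-8144/7 + 300947) = √(2098485/7) = 3*√1632155/7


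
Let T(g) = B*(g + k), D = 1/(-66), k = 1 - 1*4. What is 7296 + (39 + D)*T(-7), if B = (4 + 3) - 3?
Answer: 189308/33 ≈ 5736.6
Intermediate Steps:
k = -3 (k = 1 - 4 = -3)
B = 4 (B = 7 - 3 = 4)
D = -1/66 ≈ -0.015152
T(g) = -12 + 4*g (T(g) = 4*(g - 3) = 4*(-3 + g) = -12 + 4*g)
7296 + (39 + D)*T(-7) = 7296 + (39 - 1/66)*(-12 + 4*(-7)) = 7296 + 2573*(-12 - 28)/66 = 7296 + (2573/66)*(-40) = 7296 - 51460/33 = 189308/33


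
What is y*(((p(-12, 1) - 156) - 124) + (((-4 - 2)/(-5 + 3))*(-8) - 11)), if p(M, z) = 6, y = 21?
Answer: -6489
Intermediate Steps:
y*(((p(-12, 1) - 156) - 124) + (((-4 - 2)/(-5 + 3))*(-8) - 11)) = 21*(((6 - 156) - 124) + (((-4 - 2)/(-5 + 3))*(-8) - 11)) = 21*((-150 - 124) + (-6/(-2)*(-8) - 11)) = 21*(-274 + (-6*(-1/2)*(-8) - 11)) = 21*(-274 + (3*(-8) - 11)) = 21*(-274 + (-24 - 11)) = 21*(-274 - 35) = 21*(-309) = -6489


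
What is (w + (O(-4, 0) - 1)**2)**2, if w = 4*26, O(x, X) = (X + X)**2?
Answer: 11025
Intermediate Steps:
O(x, X) = 4*X**2 (O(x, X) = (2*X)**2 = 4*X**2)
w = 104
(w + (O(-4, 0) - 1)**2)**2 = (104 + (4*0**2 - 1)**2)**2 = (104 + (4*0 - 1)**2)**2 = (104 + (0 - 1)**2)**2 = (104 + (-1)**2)**2 = (104 + 1)**2 = 105**2 = 11025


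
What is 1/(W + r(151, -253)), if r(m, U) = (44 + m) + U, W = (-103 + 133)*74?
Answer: 1/2162 ≈ 0.00046253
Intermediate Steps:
W = 2220 (W = 30*74 = 2220)
r(m, U) = 44 + U + m
1/(W + r(151, -253)) = 1/(2220 + (44 - 253 + 151)) = 1/(2220 - 58) = 1/2162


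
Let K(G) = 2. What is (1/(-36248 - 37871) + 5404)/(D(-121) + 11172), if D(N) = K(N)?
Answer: 400539075/828205706 ≈ 0.48362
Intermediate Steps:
D(N) = 2
(1/(-36248 - 37871) + 5404)/(D(-121) + 11172) = (1/(-36248 - 37871) + 5404)/(2 + 11172) = (1/(-74119) + 5404)/11174 = (-1/74119 + 5404)*(1/11174) = (400539075/74119)*(1/11174) = 400539075/828205706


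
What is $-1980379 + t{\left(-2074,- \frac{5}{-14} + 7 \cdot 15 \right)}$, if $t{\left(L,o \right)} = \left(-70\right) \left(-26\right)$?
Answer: $-1978559$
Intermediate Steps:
$t{\left(L,o \right)} = 1820$
$-1980379 + t{\left(-2074,- \frac{5}{-14} + 7 \cdot 15 \right)} = -1980379 + 1820 = -1978559$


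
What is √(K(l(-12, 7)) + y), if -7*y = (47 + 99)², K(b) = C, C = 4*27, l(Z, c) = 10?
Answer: 4*I*√8995/7 ≈ 54.195*I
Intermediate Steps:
C = 108
K(b) = 108
y = -21316/7 (y = -(47 + 99)²/7 = -⅐*146² = -⅐*21316 = -21316/7 ≈ -3045.1)
√(K(l(-12, 7)) + y) = √(108 - 21316/7) = √(-20560/7) = 4*I*√8995/7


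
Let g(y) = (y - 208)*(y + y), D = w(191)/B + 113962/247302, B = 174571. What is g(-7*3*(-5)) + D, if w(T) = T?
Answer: -466892585887738/21585878721 ≈ -21630.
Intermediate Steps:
D = 9970847492/21585878721 (D = 191/174571 + 113962/247302 = 191*(1/174571) + 113962*(1/247302) = 191/174571 + 56981/123651 = 9970847492/21585878721 ≈ 0.46192)
g(y) = 2*y*(-208 + y) (g(y) = (-208 + y)*(2*y) = 2*y*(-208 + y))
g(-7*3*(-5)) + D = 2*(-7*3*(-5))*(-208 - 7*3*(-5)) + 9970847492/21585878721 = 2*(-21*(-5))*(-208 - 21*(-5)) + 9970847492/21585878721 = 2*105*(-208 + 105) + 9970847492/21585878721 = 2*105*(-103) + 9970847492/21585878721 = -21630 + 9970847492/21585878721 = -466892585887738/21585878721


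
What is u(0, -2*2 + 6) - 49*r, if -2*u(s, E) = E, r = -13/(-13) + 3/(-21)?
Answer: -43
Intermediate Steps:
r = 6/7 (r = -13*(-1/13) + 3*(-1/21) = 1 - ⅐ = 6/7 ≈ 0.85714)
u(s, E) = -E/2
u(0, -2*2 + 6) - 49*r = -(-2*2 + 6)/2 - 49*6/7 = -(-4 + 6)/2 - 42 = -½*2 - 42 = -1 - 42 = -43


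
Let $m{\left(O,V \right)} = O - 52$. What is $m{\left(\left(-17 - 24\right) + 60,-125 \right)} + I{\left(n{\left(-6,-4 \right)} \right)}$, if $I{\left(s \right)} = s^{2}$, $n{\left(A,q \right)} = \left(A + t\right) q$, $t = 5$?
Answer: $-17$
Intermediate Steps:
$n{\left(A,q \right)} = q \left(5 + A\right)$ ($n{\left(A,q \right)} = \left(A + 5\right) q = \left(5 + A\right) q = q \left(5 + A\right)$)
$m{\left(O,V \right)} = -52 + O$
$m{\left(\left(-17 - 24\right) + 60,-125 \right)} + I{\left(n{\left(-6,-4 \right)} \right)} = \left(-52 + \left(\left(-17 - 24\right) + 60\right)\right) + \left(- 4 \left(5 - 6\right)\right)^{2} = \left(-52 + \left(-41 + 60\right)\right) + \left(\left(-4\right) \left(-1\right)\right)^{2} = \left(-52 + 19\right) + 4^{2} = -33 + 16 = -17$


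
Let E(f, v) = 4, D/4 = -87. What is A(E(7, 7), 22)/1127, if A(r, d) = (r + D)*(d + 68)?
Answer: -30960/1127 ≈ -27.471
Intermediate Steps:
D = -348 (D = 4*(-87) = -348)
A(r, d) = (-348 + r)*(68 + d) (A(r, d) = (r - 348)*(d + 68) = (-348 + r)*(68 + d))
A(E(7, 7), 22)/1127 = (-23664 - 348*22 + 68*4 + 22*4)/1127 = (-23664 - 7656 + 272 + 88)*(1/1127) = -30960*1/1127 = -30960/1127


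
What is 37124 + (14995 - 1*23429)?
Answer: 28690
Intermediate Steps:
37124 + (14995 - 1*23429) = 37124 + (14995 - 23429) = 37124 - 8434 = 28690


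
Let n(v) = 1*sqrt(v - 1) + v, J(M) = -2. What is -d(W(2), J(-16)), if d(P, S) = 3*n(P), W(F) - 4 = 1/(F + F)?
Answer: -51/4 - 3*sqrt(13)/2 ≈ -18.158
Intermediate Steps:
n(v) = v + sqrt(-1 + v) (n(v) = 1*sqrt(-1 + v) + v = sqrt(-1 + v) + v = v + sqrt(-1 + v))
W(F) = 4 + 1/(2*F) (W(F) = 4 + 1/(F + F) = 4 + 1/(2*F))
d(P, S) = 3*P + 3*sqrt(-1 + P) (d(P, S) = 3*(P + sqrt(-1 + P)) = 3*P + 3*sqrt(-1 + P))
-d(W(2), J(-16)) = -(3*(4 + (1/2)/2) + 3*sqrt(-1 + (4 + (1/2)/2))) = -(3*(4 + (1/2)*(1/2)) + 3*sqrt(-1 + (4 + (1/2)*(1/2)))) = -(3*(4 + 1/4) + 3*sqrt(-1 + (4 + 1/4))) = -(3*(17/4) + 3*sqrt(-1 + 17/4)) = -(51/4 + 3*sqrt(13/4)) = -(51/4 + 3*(sqrt(13)/2)) = -(51/4 + 3*sqrt(13)/2) = -51/4 - 3*sqrt(13)/2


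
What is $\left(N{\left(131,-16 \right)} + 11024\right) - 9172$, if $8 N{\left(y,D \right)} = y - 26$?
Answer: $\frac{14921}{8} \approx 1865.1$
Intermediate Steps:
$N{\left(y,D \right)} = - \frac{13}{4} + \frac{y}{8}$ ($N{\left(y,D \right)} = \frac{y - 26}{8} = \frac{-26 + y}{8} = - \frac{13}{4} + \frac{y}{8}$)
$\left(N{\left(131,-16 \right)} + 11024\right) - 9172 = \left(\left(- \frac{13}{4} + \frac{1}{8} \cdot 131\right) + 11024\right) - 9172 = \left(\left(- \frac{13}{4} + \frac{131}{8}\right) + 11024\right) - 9172 = \left(\frac{105}{8} + 11024\right) - 9172 = \frac{88297}{8} - 9172 = \frac{14921}{8}$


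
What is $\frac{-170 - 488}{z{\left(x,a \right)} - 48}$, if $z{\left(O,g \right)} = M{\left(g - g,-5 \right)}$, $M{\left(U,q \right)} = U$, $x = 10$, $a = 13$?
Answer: $\frac{329}{24} \approx 13.708$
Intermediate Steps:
$z{\left(O,g \right)} = 0$ ($z{\left(O,g \right)} = g - g = 0$)
$\frac{-170 - 488}{z{\left(x,a \right)} - 48} = \frac{-170 - 488}{0 - 48} = - \frac{658}{-48} = \left(-658\right) \left(- \frac{1}{48}\right) = \frac{329}{24}$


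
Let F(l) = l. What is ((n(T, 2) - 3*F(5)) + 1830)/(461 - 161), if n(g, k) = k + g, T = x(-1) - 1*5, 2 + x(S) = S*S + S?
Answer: 181/30 ≈ 6.0333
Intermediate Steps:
x(S) = -2 + S + S² (x(S) = -2 + (S*S + S) = -2 + (S² + S) = -2 + (S + S²) = -2 + S + S²)
T = -7 (T = (-2 - 1 + (-1)²) - 1*5 = (-2 - 1 + 1) - 5 = -2 - 5 = -7)
n(g, k) = g + k
((n(T, 2) - 3*F(5)) + 1830)/(461 - 161) = (((-7 + 2) - 3*5) + 1830)/(461 - 161) = ((-5 - 15) + 1830)/300 = (-20 + 1830)*(1/300) = 1810*(1/300) = 181/30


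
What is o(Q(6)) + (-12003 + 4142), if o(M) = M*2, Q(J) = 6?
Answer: -7849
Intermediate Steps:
o(M) = 2*M
o(Q(6)) + (-12003 + 4142) = 2*6 + (-12003 + 4142) = 12 - 7861 = -7849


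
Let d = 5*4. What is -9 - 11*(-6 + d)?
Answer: -163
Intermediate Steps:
d = 20
-9 - 11*(-6 + d) = -9 - 11*(-6 + 20) = -9 - 11*14 = -9 - 154 = -163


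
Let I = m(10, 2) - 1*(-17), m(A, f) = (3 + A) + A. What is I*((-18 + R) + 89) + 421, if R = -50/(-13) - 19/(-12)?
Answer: 135649/39 ≈ 3478.2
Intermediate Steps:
R = 847/156 (R = -50*(-1/13) - 19*(-1/12) = 50/13 + 19/12 = 847/156 ≈ 5.4295)
m(A, f) = 3 + 2*A
I = 40 (I = (3 + 2*10) - 1*(-17) = (3 + 20) + 17 = 23 + 17 = 40)
I*((-18 + R) + 89) + 421 = 40*((-18 + 847/156) + 89) + 421 = 40*(-1961/156 + 89) + 421 = 40*(11923/156) + 421 = 119230/39 + 421 = 135649/39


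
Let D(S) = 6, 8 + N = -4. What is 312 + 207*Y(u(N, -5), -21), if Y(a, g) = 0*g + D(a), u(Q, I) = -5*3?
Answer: 1554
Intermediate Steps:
N = -12 (N = -8 - 4 = -12)
u(Q, I) = -15
Y(a, g) = 6 (Y(a, g) = 0*g + 6 = 0 + 6 = 6)
312 + 207*Y(u(N, -5), -21) = 312 + 207*6 = 312 + 1242 = 1554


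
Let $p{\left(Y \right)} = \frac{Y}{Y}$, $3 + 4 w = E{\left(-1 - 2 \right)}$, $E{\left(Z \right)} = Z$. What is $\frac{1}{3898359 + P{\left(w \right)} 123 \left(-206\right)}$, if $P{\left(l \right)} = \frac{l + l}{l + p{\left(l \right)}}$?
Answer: $\frac{1}{3746331} \approx 2.6693 \cdot 10^{-7}$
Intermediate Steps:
$w = - \frac{3}{2}$ ($w = - \frac{3}{4} + \frac{-1 - 2}{4} = - \frac{3}{4} + \frac{1}{4} \left(-3\right) = - \frac{3}{4} - \frac{3}{4} = - \frac{3}{2} \approx -1.5$)
$p{\left(Y \right)} = 1$
$P{\left(l \right)} = \frac{2 l}{1 + l}$ ($P{\left(l \right)} = \frac{l + l}{l + 1} = \frac{2 l}{1 + l}$)
$\frac{1}{3898359 + P{\left(w \right)} 123 \left(-206\right)} = \frac{1}{3898359 + 2 \left(- \frac{3}{2}\right) \frac{1}{1 - \frac{3}{2}} \cdot 123 \left(-206\right)} = \frac{1}{3898359 + 2 \left(- \frac{3}{2}\right) \frac{1}{- \frac{1}{2}} \cdot 123 \left(-206\right)} = \frac{1}{3898359 + 2 \left(- \frac{3}{2}\right) \left(-2\right) 123 \left(-206\right)} = \frac{1}{3898359 + 6 \cdot 123 \left(-206\right)} = \frac{1}{3898359 + 738 \left(-206\right)} = \frac{1}{3898359 - 152028} = \frac{1}{3746331}$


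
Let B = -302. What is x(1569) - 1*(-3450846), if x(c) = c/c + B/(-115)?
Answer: 396847707/115 ≈ 3.4508e+6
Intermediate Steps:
x(c) = 417/115 (x(c) = c/c - 302/(-115) = 1 - 302*(-1/115) = 1 + 302/115 = 417/115)
x(1569) - 1*(-3450846) = 417/115 - 1*(-3450846) = 417/115 + 3450846 = 396847707/115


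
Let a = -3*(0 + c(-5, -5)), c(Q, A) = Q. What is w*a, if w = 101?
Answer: 1515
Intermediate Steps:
a = 15 (a = -3*(0 - 5) = -3*(-5) = 15)
w*a = 101*15 = 1515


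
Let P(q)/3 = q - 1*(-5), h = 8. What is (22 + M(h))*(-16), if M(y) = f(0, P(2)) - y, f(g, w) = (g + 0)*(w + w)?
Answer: -224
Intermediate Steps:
P(q) = 15 + 3*q (P(q) = 3*(q - 1*(-5)) = 3*(q + 5) = 3*(5 + q) = 15 + 3*q)
f(g, w) = 2*g*w (f(g, w) = g*(2*w) = 2*g*w)
M(y) = -y (M(y) = 2*0*(15 + 3*2) - y = 2*0*(15 + 6) - y = 2*0*21 - y = 0 - y = -y)
(22 + M(h))*(-16) = (22 - 1*8)*(-16) = (22 - 8)*(-16) = 14*(-16) = -224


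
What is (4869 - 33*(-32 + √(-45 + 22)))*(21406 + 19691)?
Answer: 243499725 - 1356201*I*√23 ≈ 2.435e+8 - 6.5041e+6*I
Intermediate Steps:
(4869 - 33*(-32 + √(-45 + 22)))*(21406 + 19691) = (4869 - 33*(-32 + √(-23)))*41097 = (4869 - 33*(-32 + I*√23))*41097 = (4869 + (1056 - 33*I*√23))*41097 = (5925 - 33*I*√23)*41097 = 243499725 - 1356201*I*√23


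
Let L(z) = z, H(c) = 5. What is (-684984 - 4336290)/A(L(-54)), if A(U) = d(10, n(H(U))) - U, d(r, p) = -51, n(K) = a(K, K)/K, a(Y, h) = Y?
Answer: -1673758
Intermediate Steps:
n(K) = 1 (n(K) = K/K = 1)
A(U) = -51 - U
(-684984 - 4336290)/A(L(-54)) = (-684984 - 4336290)/(-51 - 1*(-54)) = -5021274/(-51 + 54) = -5021274/3 = -5021274*⅓ = -1673758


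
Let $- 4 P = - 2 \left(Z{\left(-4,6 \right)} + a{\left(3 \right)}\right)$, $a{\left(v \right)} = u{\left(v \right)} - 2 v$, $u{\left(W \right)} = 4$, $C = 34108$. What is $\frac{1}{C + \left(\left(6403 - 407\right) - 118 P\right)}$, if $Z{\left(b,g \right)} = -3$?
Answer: $\frac{1}{40399} \approx 2.4753 \cdot 10^{-5}$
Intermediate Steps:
$a{\left(v \right)} = 4 - 2 v$
$P = - \frac{5}{2}$ ($P = - \frac{\left(-2\right) \left(-3 + \left(4 - 6\right)\right)}{4} = - \frac{\left(-2\right) \left(-3 - 2\right)}{4} = - \frac{\left(-2\right) \left(-5\right)}{4} = \left(- \frac{1}{4}\right) 10 = - \frac{5}{2} \approx -2.5$)
$\frac{1}{C + \left(\left(6403 - 407\right) - 118 P\right)} = \frac{1}{34108 + \left(\left(6403 - 407\right) - 118 \left(- \frac{5}{2}\right)\right)} = \frac{1}{34108 + \left(\left(6403 - 407\right) - -295\right)} = \frac{1}{34108 + \left(5996 + 295\right)} = \frac{1}{34108 + 6291} = \frac{1}{40399}$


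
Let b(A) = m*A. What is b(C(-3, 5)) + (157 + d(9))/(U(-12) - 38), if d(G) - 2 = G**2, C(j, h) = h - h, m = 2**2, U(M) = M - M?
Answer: -120/19 ≈ -6.3158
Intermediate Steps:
U(M) = 0
m = 4
C(j, h) = 0
b(A) = 4*A
d(G) = 2 + G**2
b(C(-3, 5)) + (157 + d(9))/(U(-12) - 38) = 4*0 + (157 + (2 + 9**2))/(0 - 38) = 0 + (157 + (2 + 81))/(-38) = 0 + (157 + 83)*(-1/38) = 0 + 240*(-1/38) = 0 - 120/19 = -120/19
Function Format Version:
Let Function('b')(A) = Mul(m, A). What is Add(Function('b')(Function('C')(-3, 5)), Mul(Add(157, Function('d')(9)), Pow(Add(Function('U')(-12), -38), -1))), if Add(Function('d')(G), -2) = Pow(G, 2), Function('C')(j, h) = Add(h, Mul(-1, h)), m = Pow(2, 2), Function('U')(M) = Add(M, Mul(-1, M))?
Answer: Rational(-120, 19) ≈ -6.3158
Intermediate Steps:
Function('U')(M) = 0
m = 4
Function('C')(j, h) = 0
Function('b')(A) = Mul(4, A)
Function('d')(G) = Add(2, Pow(G, 2))
Add(Function('b')(Function('C')(-3, 5)), Mul(Add(157, Function('d')(9)), Pow(Add(Function('U')(-12), -38), -1))) = Add(Mul(4, 0), Mul(Add(157, Add(2, Pow(9, 2))), Pow(Add(0, -38), -1))) = Add(0, Mul(Add(157, Add(2, 81)), Pow(-38, -1))) = Add(0, Mul(Add(157, 83), Rational(-1, 38))) = Add(0, Mul(240, Rational(-1, 38))) = Add(0, Rational(-120, 19)) = Rational(-120, 19)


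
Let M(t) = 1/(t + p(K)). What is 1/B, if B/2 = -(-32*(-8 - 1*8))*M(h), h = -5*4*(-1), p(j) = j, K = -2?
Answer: -9/512 ≈ -0.017578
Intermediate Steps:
h = 20 (h = -20*(-1) = 20)
M(t) = 1/(-2 + t) (M(t) = 1/(t - 2) = 1/(-2 + t))
B = -512/9 (B = 2*(-(-32*(-8 - 1*8))/(-2 + 20)) = 2*(-(-32*(-8 - 8))/18) = 2*(-(-32*(-16))/18) = 2*(-512/18) = 2*(-1*256/9) = 2*(-256/9) = -512/9 ≈ -56.889)
1/B = 1/(-512/9) = -9/512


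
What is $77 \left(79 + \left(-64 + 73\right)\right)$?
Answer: $6776$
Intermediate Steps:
$77 \left(79 + \left(-64 + 73\right)\right) = 77 \left(79 + 9\right) = 77 \cdot 88 = 6776$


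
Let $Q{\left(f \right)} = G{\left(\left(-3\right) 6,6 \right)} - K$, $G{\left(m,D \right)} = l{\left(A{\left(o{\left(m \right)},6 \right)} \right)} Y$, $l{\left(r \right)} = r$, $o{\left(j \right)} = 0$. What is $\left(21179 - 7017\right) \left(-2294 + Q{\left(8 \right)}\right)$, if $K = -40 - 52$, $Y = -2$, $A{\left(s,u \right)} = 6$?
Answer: $-31354668$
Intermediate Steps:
$K = -92$ ($K = -40 - 52 = -92$)
$G{\left(m,D \right)} = -12$ ($G{\left(m,D \right)} = 6 \left(-2\right) = -12$)
$Q{\left(f \right)} = 80$ ($Q{\left(f \right)} = -12 - -92 = -12 + 92 = 80$)
$\left(21179 - 7017\right) \left(-2294 + Q{\left(8 \right)}\right) = \left(21179 - 7017\right) \left(-2294 + 80\right) = 14162 \left(-2214\right) = -31354668$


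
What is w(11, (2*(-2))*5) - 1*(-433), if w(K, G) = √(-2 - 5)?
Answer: 433 + I*√7 ≈ 433.0 + 2.6458*I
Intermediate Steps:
w(K, G) = I*√7 (w(K, G) = √(-7) = I*√7)
w(11, (2*(-2))*5) - 1*(-433) = I*√7 - 1*(-433) = I*√7 + 433 = 433 + I*√7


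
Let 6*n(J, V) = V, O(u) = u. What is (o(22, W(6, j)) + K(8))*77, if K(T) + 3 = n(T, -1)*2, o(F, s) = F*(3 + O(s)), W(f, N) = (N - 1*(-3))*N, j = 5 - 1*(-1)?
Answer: 288904/3 ≈ 96301.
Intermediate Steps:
j = 6 (j = 5 + 1 = 6)
n(J, V) = V/6
W(f, N) = N*(3 + N) (W(f, N) = (N + 3)*N = (3 + N)*N = N*(3 + N))
o(F, s) = F*(3 + s)
K(T) = -10/3 (K(T) = -3 + ((⅙)*(-1))*2 = -3 - ⅙*2 = -3 - ⅓ = -10/3)
(o(22, W(6, j)) + K(8))*77 = (22*(3 + 6*(3 + 6)) - 10/3)*77 = (22*(3 + 6*9) - 10/3)*77 = (22*(3 + 54) - 10/3)*77 = (22*57 - 10/3)*77 = (1254 - 10/3)*77 = (3752/3)*77 = 288904/3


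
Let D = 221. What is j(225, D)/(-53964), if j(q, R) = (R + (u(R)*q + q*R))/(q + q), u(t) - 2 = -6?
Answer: -24523/12141900 ≈ -0.0020197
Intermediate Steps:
u(t) = -4 (u(t) = 2 - 6 = -4)
j(q, R) = (R - 4*q + R*q)/(2*q) (j(q, R) = (R + (-4*q + q*R))/(q + q) = (R + (-4*q + R*q))/((2*q)) = (R - 4*q + R*q)*(1/(2*q)) = (R - 4*q + R*q)/(2*q))
j(225, D)/(-53964) = ((½)*(221 + 225*(-4 + 221))/225)/(-53964) = ((½)*(1/225)*(221 + 225*217))*(-1/53964) = ((½)*(1/225)*(221 + 48825))*(-1/53964) = ((½)*(1/225)*49046)*(-1/53964) = (24523/225)*(-1/53964) = -24523/12141900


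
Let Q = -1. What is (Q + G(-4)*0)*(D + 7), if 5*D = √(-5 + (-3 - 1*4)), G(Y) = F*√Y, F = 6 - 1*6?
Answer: -7 - 2*I*√3/5 ≈ -7.0 - 0.69282*I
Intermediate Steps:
F = 0 (F = 6 - 6 = 0)
G(Y) = 0 (G(Y) = 0*√Y = 0)
D = 2*I*√3/5 (D = √(-5 + (-3 - 1*4))/5 = √(-5 + (-3 - 4))/5 = √(-5 - 7)/5 = √(-12)/5 = (2*I*√3)/5 = 2*I*√3/5 ≈ 0.69282*I)
(Q + G(-4)*0)*(D + 7) = (-1 + 0*0)*(2*I*√3/5 + 7) = (-1 + 0)*(7 + 2*I*√3/5) = -(7 + 2*I*√3/5) = -7 - 2*I*√3/5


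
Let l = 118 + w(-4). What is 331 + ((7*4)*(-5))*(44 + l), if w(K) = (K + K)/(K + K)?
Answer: -22489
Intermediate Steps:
w(K) = 1 (w(K) = (2*K)/((2*K)) = (2*K)*(1/(2*K)) = 1)
l = 119 (l = 118 + 1 = 119)
331 + ((7*4)*(-5))*(44 + l) = 331 + ((7*4)*(-5))*(44 + 119) = 331 + (28*(-5))*163 = 331 - 140*163 = 331 - 22820 = -22489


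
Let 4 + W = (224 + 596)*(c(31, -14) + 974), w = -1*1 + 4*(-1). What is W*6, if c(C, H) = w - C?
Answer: 4614936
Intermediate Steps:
w = -5 (w = -1 - 4 = -5)
c(C, H) = -5 - C
W = 769156 (W = -4 + (224 + 596)*((-5 - 1*31) + 974) = -4 + 820*((-5 - 31) + 974) = -4 + 820*(-36 + 974) = -4 + 820*938 = -4 + 769160 = 769156)
W*6 = 769156*6 = 4614936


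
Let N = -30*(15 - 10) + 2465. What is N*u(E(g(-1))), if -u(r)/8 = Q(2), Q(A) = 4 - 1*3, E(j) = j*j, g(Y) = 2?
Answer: -18520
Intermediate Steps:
E(j) = j²
Q(A) = 1 (Q(A) = 4 - 3 = 1)
N = 2315 (N = -30*5 + 2465 = -150 + 2465 = 2315)
u(r) = -8 (u(r) = -8*1 = -8)
N*u(E(g(-1))) = 2315*(-8) = -18520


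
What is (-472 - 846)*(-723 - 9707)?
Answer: 13746740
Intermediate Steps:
(-472 - 846)*(-723 - 9707) = -1318*(-10430) = 13746740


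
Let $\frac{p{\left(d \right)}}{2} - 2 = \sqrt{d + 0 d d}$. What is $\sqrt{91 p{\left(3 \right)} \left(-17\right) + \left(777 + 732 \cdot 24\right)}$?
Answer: $\sqrt{12157 - 3094 \sqrt{3}} \approx 82.45$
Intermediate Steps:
$p{\left(d \right)} = 4 + 2 \sqrt{d}$ ($p{\left(d \right)} = 4 + 2 \sqrt{d + 0 d d} = 4 + 2 \sqrt{d + 0 d} = 4 + 2 \sqrt{d + 0} = 4 + 2 \sqrt{d}$)
$\sqrt{91 p{\left(3 \right)} \left(-17\right) + \left(777 + 732 \cdot 24\right)} = \sqrt{91 \left(4 + 2 \sqrt{3}\right) \left(-17\right) + \left(777 + 732 \cdot 24\right)} = \sqrt{\left(364 + 182 \sqrt{3}\right) \left(-17\right) + \left(777 + 17568\right)} = \sqrt{\left(-6188 - 3094 \sqrt{3}\right) + 18345} = \sqrt{12157 - 3094 \sqrt{3}}$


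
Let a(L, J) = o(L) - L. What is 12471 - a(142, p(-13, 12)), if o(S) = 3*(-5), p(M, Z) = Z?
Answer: 12628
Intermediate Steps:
o(S) = -15
a(L, J) = -15 - L
12471 - a(142, p(-13, 12)) = 12471 - (-15 - 1*142) = 12471 - (-15 - 142) = 12471 - 1*(-157) = 12471 + 157 = 12628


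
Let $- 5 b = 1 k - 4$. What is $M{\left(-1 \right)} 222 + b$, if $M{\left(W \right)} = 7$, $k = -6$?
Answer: $1556$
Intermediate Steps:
$b = 2$ ($b = - \frac{1 \left(-6\right) - 4}{5} = - \frac{-6 - 4}{5} = \left(- \frac{1}{5}\right) \left(-10\right) = 2$)
$M{\left(-1 \right)} 222 + b = 7 \cdot 222 + 2 = 1554 + 2 = 1556$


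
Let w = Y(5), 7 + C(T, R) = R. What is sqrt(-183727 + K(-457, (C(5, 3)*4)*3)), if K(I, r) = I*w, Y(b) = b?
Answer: 6*I*sqrt(5167) ≈ 431.29*I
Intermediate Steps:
C(T, R) = -7 + R
w = 5
K(I, r) = 5*I (K(I, r) = I*5 = 5*I)
sqrt(-183727 + K(-457, (C(5, 3)*4)*3)) = sqrt(-183727 + 5*(-457)) = sqrt(-183727 - 2285) = sqrt(-186012) = 6*I*sqrt(5167)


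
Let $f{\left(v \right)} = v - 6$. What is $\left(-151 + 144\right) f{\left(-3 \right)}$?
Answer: $63$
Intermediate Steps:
$f{\left(v \right)} = -6 + v$
$\left(-151 + 144\right) f{\left(-3 \right)} = \left(-151 + 144\right) \left(-6 - 3\right) = \left(-7\right) \left(-9\right) = 63$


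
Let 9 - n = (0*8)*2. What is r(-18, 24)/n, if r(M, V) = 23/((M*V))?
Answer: -23/3888 ≈ -0.0059156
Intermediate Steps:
n = 9 (n = 9 - 0*8*2 = 9 - 0*2 = 9 - 1*0 = 9 + 0 = 9)
r(M, V) = 23/(M*V) (r(M, V) = 23*(1/(M*V)) = 23/(M*V))
r(-18, 24)/n = (23/(-18*24))/9 = (23*(-1/18)*(1/24))*(⅑) = -23/432*⅑ = -23/3888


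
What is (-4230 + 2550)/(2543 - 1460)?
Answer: -560/361 ≈ -1.5512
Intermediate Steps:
(-4230 + 2550)/(2543 - 1460) = -1680/1083 = -1680*1/1083 = -560/361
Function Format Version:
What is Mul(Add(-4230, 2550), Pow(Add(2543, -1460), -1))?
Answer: Rational(-560, 361) ≈ -1.5512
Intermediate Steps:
Mul(Add(-4230, 2550), Pow(Add(2543, -1460), -1)) = Mul(-1680, Pow(1083, -1)) = Mul(-1680, Rational(1, 1083)) = Rational(-560, 361)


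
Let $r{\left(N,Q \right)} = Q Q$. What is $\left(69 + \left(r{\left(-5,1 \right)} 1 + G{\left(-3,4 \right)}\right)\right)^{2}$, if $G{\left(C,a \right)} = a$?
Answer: $5476$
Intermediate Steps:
$r{\left(N,Q \right)} = Q^{2}$
$\left(69 + \left(r{\left(-5,1 \right)} 1 + G{\left(-3,4 \right)}\right)\right)^{2} = \left(69 + \left(1^{2} \cdot 1 + 4\right)\right)^{2} = \left(69 + \left(1 \cdot 1 + 4\right)\right)^{2} = \left(69 + \left(1 + 4\right)\right)^{2} = \left(69 + 5\right)^{2} = 74^{2} = 5476$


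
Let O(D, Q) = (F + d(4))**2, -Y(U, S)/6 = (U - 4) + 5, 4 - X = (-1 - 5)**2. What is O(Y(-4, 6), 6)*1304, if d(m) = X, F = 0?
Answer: 1335296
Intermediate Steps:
X = -32 (X = 4 - (-1 - 5)**2 = 4 - 1*(-6)**2 = 4 - 1*36 = 4 - 36 = -32)
d(m) = -32
Y(U, S) = -6 - 6*U (Y(U, S) = -6*((U - 4) + 5) = -6*((-4 + U) + 5) = -6*(1 + U) = -6 - 6*U)
O(D, Q) = 1024 (O(D, Q) = (0 - 32)**2 = (-32)**2 = 1024)
O(Y(-4, 6), 6)*1304 = 1024*1304 = 1335296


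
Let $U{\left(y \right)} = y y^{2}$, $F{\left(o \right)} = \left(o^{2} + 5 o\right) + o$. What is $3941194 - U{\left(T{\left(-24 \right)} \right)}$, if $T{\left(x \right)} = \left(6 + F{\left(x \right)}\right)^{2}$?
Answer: $-7060649657798390$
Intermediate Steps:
$F{\left(o \right)} = o^{2} + 6 o$
$T{\left(x \right)} = \left(6 + x \left(6 + x\right)\right)^{2}$
$U{\left(y \right)} = y^{3}$
$3941194 - U{\left(T{\left(-24 \right)} \right)} = 3941194 - \left(\left(6 - 24 \left(6 - 24\right)\right)^{2}\right)^{3} = 3941194 - \left(\left(6 - -432\right)^{2}\right)^{3} = 3941194 - \left(\left(6 + 432\right)^{2}\right)^{3} = 3941194 - \left(438^{2}\right)^{3} = 3941194 - 191844^{3} = 3941194 - 7060649661739584 = -7060649657798390$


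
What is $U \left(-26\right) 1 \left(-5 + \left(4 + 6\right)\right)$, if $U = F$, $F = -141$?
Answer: $18330$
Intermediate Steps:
$U = -141$
$U \left(-26\right) 1 \left(-5 + \left(4 + 6\right)\right) = \left(-141\right) \left(-26\right) 1 \left(-5 + \left(4 + 6\right)\right) = 3666 \cdot 1 \left(-5 + 10\right) = 3666 \cdot 1 \cdot 5 = 3666 \cdot 5 = 18330$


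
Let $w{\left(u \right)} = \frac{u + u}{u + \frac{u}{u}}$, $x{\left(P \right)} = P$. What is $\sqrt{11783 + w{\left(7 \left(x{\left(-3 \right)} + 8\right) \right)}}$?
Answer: $\frac{23 \sqrt{802}}{6} \approx 108.56$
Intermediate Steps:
$w{\left(u \right)} = \frac{2 u}{1 + u}$ ($w{\left(u \right)} = \frac{2 u}{u + 1} = \frac{2 u}{1 + u}$)
$\sqrt{11783 + w{\left(7 \left(x{\left(-3 \right)} + 8\right) \right)}} = \sqrt{11783 + \frac{2 \cdot 7 \left(-3 + 8\right)}{1 + 7 \left(-3 + 8\right)}} = \sqrt{11783 + \frac{2 \cdot 7 \cdot 5}{1 + 7 \cdot 5}} = \sqrt{11783 + 2 \cdot 35 \frac{1}{1 + 35}} = \sqrt{11783 + 2 \cdot 35 \cdot \frac{1}{36}} = \sqrt{11783 + \frac{35}{18}} = \sqrt{\frac{212129}{18}} = \frac{23 \sqrt{802}}{6}$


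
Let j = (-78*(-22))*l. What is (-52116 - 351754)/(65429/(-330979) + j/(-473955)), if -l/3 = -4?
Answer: 21118248132009050/12608640421 ≈ 1.6749e+6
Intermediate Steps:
l = 12 (l = -3*(-4) = 12)
j = 20592 (j = -78*(-22)*12 = 1716*12 = 20592)
(-52116 - 351754)/(65429/(-330979) + j/(-473955)) = (-52116 - 351754)/(65429/(-330979) + 20592/(-473955)) = -403870/(65429*(-1/330979) + 20592*(-1/473955)) = -403870/(-65429/330979 - 6864/157985) = -403870/(-12608640421/52289717315) = -403870*(-52289717315/12608640421) = 21118248132009050/12608640421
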